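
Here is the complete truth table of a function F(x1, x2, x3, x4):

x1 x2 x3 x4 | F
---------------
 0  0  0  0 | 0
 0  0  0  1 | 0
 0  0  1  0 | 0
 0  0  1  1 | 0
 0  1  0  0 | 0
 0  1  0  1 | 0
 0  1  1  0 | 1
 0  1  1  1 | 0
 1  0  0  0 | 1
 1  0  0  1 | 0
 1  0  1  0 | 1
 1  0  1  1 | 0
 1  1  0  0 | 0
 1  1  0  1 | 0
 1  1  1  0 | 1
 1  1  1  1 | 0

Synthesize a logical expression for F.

The 1-rows are (0,1,1,0), (1,0,0,0), (1,0,1,0), (1,1,1,0). Each contributes one minterm — ¬x1·x2·x3·¬x4; x1·¬x2·¬x3·¬x4; x1·¬x2·x3·¬x4; x1·x2·x3·¬x4 — and their disjunction is a sum-of-products form of F.

F(x1, x2, x3, x4) = (((((~x1 & x2) & x3) & ~x4) | (((x1 & ~x2) & ~x3) & ~x4)) | (((x1 & ~x2) & x3) & ~x4)) | (((x1 & x2) & x3) & ~x4)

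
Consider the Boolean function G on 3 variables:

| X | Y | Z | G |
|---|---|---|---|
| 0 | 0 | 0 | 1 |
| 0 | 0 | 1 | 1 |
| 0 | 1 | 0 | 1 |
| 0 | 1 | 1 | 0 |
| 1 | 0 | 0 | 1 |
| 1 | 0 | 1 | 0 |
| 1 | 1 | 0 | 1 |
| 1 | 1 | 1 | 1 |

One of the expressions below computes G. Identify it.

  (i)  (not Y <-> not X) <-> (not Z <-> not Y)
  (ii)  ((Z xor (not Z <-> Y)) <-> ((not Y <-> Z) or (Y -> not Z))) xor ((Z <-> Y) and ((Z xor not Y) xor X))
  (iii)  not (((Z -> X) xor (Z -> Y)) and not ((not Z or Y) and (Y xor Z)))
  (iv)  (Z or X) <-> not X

iii

(i) fails at (0,0,1): the formula yields 0, G is 1.
(ii) fails at (0,0,1): the formula yields 0, G is 1.
(iv) fails at (0,0,0): the formula yields 0, G is 1.
That leaves (iii). Evaluating it on every row reproduces the table of G exactly.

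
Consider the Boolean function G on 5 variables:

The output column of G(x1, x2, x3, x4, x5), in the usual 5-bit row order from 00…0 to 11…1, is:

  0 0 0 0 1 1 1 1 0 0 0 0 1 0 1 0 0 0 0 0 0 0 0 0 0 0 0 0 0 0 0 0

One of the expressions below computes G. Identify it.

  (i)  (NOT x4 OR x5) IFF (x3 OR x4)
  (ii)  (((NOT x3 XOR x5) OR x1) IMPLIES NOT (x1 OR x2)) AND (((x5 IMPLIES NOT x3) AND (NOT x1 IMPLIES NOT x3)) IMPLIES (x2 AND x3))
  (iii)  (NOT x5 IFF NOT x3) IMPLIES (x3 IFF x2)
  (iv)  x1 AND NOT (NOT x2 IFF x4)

ii

(i) fails at (0,0,0,1,1): the formula yields 1, G is 0.
(iii) fails at (0,0,0,0,0): the formula yields 1, G is 0.
(iv) fails at (0,0,1,0,0): the formula yields 0, G is 1.
Only (ii) survives; checking it on all 32 rows confirms it matches G.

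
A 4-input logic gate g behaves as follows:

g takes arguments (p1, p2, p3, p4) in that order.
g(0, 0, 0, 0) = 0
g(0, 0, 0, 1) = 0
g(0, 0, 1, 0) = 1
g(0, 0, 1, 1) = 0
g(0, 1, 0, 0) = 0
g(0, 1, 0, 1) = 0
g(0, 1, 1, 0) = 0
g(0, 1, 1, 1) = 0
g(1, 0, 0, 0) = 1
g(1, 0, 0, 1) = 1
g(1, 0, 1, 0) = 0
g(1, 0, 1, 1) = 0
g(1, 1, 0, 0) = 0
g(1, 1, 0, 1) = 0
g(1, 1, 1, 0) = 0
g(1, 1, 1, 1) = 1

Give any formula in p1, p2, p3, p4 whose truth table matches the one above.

The 1-rows are (0,0,1,0), (1,0,0,0), (1,0,0,1), (1,1,1,1). Each contributes one minterm — ¬p1·¬p2·p3·¬p4; p1·¬p2·¬p3·¬p4; p1·¬p2·¬p3·p4; p1·p2·p3·p4 — and their disjunction is a sum-of-products form of g.

g(p1, p2, p3, p4) = (((((~p1 & ~p2) & p3) & ~p4) | (((p1 & ~p2) & ~p3) & ~p4)) | (((p1 & ~p2) & ~p3) & p4)) | (((p1 & p2) & p3) & p4)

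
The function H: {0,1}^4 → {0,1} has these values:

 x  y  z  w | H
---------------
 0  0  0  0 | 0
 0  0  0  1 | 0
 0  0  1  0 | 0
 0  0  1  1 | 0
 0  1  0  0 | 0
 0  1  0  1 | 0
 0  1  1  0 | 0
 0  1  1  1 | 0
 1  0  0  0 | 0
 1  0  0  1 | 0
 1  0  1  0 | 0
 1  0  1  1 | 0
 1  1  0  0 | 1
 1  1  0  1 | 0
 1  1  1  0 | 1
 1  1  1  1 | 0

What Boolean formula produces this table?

H(x, y, z, w) = (((x & y) & ~z) & ~w) | (((x & y) & z) & ~w)

The 1-rows are (1,1,0,0), (1,1,1,0). Each contributes one minterm — x·y·¬z·¬w; x·y·z·¬w — and their disjunction is a sum-of-products form of H.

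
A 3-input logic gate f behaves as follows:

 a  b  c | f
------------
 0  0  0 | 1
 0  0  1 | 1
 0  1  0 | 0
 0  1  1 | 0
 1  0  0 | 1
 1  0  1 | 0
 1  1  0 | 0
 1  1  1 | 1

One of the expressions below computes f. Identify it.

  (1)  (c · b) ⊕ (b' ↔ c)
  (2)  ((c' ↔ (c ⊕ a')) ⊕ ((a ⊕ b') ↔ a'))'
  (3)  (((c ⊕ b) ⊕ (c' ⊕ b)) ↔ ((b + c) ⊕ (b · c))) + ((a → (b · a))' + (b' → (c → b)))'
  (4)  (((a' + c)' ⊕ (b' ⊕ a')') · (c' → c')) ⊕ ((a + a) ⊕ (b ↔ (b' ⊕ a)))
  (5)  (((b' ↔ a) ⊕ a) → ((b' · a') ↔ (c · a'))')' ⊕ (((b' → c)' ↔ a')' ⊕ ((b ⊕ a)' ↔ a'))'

4

(1) disagrees with f on (0,0,0) (formula → 0, table → 1); rule it out.
(2) disagrees with f on (1,0,0) (formula → 0, table → 1); rule it out.
(3) disagrees with f on (0,0,0) (formula → 0, table → 1); rule it out.
(5) disagrees with f on (0,0,0) (formula → 0, table → 1); rule it out.
That leaves (4). Evaluating it on every row reproduces the table of f exactly.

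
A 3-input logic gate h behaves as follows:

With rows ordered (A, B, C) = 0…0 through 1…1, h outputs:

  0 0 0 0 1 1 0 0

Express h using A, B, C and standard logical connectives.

h=1 on 2 inputs: (1,0,0), (1,0,1). Reading each as a conjunction of literals (A·¬B·¬C, A·¬B·C) and taking the OR gives the canonical DNF.

h(A, B, C) = ((A AND NOT B) AND NOT C) OR ((A AND NOT B) AND C)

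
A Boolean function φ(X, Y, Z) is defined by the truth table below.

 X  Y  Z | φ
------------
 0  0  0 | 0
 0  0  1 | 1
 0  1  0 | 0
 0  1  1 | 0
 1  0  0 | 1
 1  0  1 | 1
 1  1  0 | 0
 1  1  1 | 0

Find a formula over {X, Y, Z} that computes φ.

φ=1 on 3 inputs: (0,0,1), (1,0,0), (1,0,1). Reading each as a conjunction of literals (¬X·¬Y·Z, X·¬Y·¬Z, X·¬Y·Z) and taking the OR gives the canonical DNF.

φ(X, Y, Z) = (((~X & ~Y) & Z) | ((X & ~Y) & ~Z)) | ((X & ~Y) & Z)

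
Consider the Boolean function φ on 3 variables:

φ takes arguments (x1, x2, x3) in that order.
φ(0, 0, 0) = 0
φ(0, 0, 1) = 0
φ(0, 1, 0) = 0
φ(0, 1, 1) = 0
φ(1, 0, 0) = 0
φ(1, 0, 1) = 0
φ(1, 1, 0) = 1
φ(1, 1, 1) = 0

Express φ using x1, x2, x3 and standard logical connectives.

φ(x1, x2, x3) = (x1 and x2) and not x3

φ is 1 on exactly one input, (1,1,0), whose minterm is x1·x2·¬x3. So φ is just that conjunction.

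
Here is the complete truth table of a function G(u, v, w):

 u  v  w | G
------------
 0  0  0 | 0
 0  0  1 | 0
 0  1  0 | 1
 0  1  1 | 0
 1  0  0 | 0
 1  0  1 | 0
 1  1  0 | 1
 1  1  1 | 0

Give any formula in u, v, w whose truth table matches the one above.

The 1-rows are (0,1,0), (1,1,0). Each contributes one minterm — ¬u·v·¬w; u·v·¬w — and their disjunction is a sum-of-products form of G.

G(u, v, w) = ((not u and v) and not w) or ((u and v) and not w)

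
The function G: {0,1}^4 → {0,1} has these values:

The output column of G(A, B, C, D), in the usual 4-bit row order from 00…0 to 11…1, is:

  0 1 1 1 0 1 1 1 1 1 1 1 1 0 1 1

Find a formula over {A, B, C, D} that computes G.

The 0-rows are (0,0,0,0), (0,1,0,0), (1,1,0,1). Take each as a conjunction (¬A·¬B·¬C·¬D, ¬A·B·¬C·¬D, A·B·¬C·D), form their disjunction, and complement — that gives a formula that is 1 everywhere G is.

G(A, B, C, D) = ¬(((((¬A ∧ ¬B) ∧ ¬C) ∧ ¬D) ∨ (((¬A ∧ B) ∧ ¬C) ∧ ¬D)) ∨ (((A ∧ B) ∧ ¬C) ∧ D))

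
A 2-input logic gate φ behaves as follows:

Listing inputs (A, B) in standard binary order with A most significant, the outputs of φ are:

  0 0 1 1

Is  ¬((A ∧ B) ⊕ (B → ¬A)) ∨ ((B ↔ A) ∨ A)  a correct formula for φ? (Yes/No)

Test each input against both φ and the formula:
  A=0, B=0: formula gives 1, but φ = 0 ✗
A single disagreement suffices: at (0,0) they differ, so the formula does not compute φ.

No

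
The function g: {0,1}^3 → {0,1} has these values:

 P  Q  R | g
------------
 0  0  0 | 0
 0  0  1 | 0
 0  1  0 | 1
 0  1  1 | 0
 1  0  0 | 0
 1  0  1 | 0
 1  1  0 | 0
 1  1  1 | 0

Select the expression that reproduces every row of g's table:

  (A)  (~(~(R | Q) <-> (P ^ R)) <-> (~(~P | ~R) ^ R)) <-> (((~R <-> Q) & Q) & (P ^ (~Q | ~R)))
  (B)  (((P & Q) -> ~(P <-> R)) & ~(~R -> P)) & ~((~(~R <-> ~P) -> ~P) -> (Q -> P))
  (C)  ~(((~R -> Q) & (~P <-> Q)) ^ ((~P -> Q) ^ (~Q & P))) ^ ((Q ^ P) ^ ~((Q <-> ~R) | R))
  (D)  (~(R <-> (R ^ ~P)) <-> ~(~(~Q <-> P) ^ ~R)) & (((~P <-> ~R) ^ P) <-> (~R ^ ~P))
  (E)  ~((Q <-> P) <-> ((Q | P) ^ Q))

B

(A) disagrees with g on (0,0,0) (formula → 1, table → 0); rule it out.
(C) disagrees with g on (0,0,1) (formula → 1, table → 0); rule it out.
(D) disagrees with g on (0,1,0) (formula → 0, table → 1); rule it out.
(E) disagrees with g on (0,0,0) (formula → 1, table → 0); rule it out.
Only (B) survives; checking it on all 8 rows confirms it matches g.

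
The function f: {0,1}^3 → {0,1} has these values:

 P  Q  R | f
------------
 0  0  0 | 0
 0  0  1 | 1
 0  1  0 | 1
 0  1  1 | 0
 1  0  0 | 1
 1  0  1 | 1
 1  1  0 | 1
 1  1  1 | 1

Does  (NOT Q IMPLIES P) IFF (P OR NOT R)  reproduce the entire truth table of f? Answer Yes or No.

Check the formula against f row by row:
  P=0, Q=0, R=0: formula gives 0, f = 0 ✓
  P=0, Q=0, R=1: formula gives 1, f = 1 ✓
  P=0, Q=1, R=0: formula gives 1, f = 1 ✓
  P=0, Q=1, R=1: formula gives 0, f = 0 ✓
  P=1, Q=0, R=0: formula gives 1, f = 1 ✓
  … (the remaining 3 rows also agree.)
All 8 rows match — the expression computes f exactly.

Yes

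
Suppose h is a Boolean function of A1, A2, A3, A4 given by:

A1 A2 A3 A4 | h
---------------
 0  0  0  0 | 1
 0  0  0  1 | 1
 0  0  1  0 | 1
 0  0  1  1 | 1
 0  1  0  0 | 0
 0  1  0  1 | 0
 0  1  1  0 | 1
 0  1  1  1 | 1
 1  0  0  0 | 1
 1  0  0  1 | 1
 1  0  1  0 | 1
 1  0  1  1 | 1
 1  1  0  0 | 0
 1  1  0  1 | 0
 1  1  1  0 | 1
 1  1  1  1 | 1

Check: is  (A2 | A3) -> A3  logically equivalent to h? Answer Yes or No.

Yes

Evaluate (A2 | A3) -> A3 on each row and compare to h:
  A1=0, A2=0, A3=0, A4=0: formula gives 1, h = 1 ✓
  A1=0, A2=0, A3=0, A4=1: formula gives 1, h = 1 ✓
  A1=0, A2=0, A3=1, A4=0: formula gives 1, h = 1 ✓
  A1=0, A2=0, A3=1, A4=1: formula gives 1, h = 1 ✓
  … (the remaining 12 rows also agree.)
All 16 rows match — the expression computes h exactly.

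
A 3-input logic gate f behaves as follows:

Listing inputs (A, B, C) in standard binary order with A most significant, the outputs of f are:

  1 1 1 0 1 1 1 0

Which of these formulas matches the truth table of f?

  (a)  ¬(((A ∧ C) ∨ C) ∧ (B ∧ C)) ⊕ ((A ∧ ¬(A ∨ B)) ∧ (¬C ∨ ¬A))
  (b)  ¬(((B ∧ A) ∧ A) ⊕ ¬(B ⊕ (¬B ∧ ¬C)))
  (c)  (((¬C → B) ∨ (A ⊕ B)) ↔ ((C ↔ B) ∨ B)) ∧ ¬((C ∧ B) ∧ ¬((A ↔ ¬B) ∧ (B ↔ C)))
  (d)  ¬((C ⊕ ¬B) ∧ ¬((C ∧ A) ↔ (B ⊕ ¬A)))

a

(b): at (0,0,1) it gives 0, but f = 1 — eliminated.
(c): at (0,0,0) it gives 0, but f = 1 — eliminated.
(d): at (0,0,0) it gives 0, but f = 1 — eliminated.
Only (a) survives; checking it on all 8 rows confirms it matches f.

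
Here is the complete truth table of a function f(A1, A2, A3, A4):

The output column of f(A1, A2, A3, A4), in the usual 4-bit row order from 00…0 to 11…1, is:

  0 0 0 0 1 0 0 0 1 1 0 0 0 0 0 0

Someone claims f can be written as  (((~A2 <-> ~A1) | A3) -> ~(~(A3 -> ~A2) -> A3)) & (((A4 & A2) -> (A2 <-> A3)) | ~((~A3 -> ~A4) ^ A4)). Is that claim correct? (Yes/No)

Check the formula against f row by row:
  A1=0, A2=0, A3=0, A4=0: formula gives 0, f = 0 ✓
  A1=0, A2=0, A3=0, A4=1: formula gives 0, f = 0 ✓
  A1=0, A2=0, A3=1, A4=0: formula gives 0, f = 0 ✓
  A1=0, A2=0, A3=1, A4=1: formula gives 0, f = 0 ✓
  …and likewise for the remaining 12 rows.
Every row agrees, so the formula is equivalent.

Yes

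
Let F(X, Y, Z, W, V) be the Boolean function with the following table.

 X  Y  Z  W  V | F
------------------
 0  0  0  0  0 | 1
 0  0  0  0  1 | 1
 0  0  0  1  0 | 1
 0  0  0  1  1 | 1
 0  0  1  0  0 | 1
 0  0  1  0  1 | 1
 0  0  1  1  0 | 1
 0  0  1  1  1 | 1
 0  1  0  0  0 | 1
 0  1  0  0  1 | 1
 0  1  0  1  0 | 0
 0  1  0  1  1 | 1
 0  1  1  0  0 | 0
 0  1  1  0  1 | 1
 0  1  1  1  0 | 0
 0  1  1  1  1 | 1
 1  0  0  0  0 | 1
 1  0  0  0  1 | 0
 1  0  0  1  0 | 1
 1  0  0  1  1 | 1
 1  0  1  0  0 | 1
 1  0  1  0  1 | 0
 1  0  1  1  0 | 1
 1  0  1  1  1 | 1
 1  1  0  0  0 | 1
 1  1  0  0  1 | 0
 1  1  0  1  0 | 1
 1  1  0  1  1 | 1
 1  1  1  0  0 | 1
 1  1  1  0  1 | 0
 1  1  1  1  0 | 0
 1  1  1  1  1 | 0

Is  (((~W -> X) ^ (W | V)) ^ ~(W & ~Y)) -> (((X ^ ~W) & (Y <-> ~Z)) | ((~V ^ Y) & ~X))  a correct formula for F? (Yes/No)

Yes

Check the formula against F row by row:
  X=0, Y=0, Z=0, W=0, V=0: formula gives 1, F = 1 ✓
  X=0, Y=0, Z=0, W=0, V=1: formula gives 1, F = 1 ✓
  X=0, Y=0, Z=0, W=1, V=0: formula gives 1, F = 1 ✓
  X=0, Y=0, Z=0, W=1, V=1: formula gives 1, F = 1 ✓
  …and likewise for the remaining 28 rows.
All 32 rows match — the expression computes F exactly.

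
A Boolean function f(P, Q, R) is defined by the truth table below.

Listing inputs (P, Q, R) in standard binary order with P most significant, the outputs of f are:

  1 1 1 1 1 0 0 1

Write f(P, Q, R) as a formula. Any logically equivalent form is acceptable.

The 0-rows are (1,0,1), (1,1,0). Take each as a conjunction (P·¬Q·R, P·Q·¬R), form their disjunction, and complement — that gives a formula that is 1 everywhere f is.

f(P, Q, R) = ~(((P & ~Q) & R) | ((P & Q) & ~R))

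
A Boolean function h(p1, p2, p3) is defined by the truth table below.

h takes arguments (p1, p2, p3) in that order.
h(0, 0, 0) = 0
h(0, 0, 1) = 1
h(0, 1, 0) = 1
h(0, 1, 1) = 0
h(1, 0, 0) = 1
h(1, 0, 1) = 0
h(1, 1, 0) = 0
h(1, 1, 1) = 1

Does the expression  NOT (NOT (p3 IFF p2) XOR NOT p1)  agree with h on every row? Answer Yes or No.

Yes

Evaluate NOT (NOT (p3 IFF p2) XOR NOT p1) on each row and compare to h:
  p1=0, p2=0, p3=0: formula gives 0, h = 0 ✓
  p1=0, p2=0, p3=1: formula gives 1, h = 1 ✓
  p1=0, p2=1, p3=0: formula gives 1, h = 1 ✓
  p1=0, p2=1, p3=1: formula gives 0, h = 0 ✓
  p1=1, p2=0, p3=0: formula gives 1, h = 1 ✓
  …and likewise for the remaining 3 rows.
All 8 rows match — the expression computes h exactly.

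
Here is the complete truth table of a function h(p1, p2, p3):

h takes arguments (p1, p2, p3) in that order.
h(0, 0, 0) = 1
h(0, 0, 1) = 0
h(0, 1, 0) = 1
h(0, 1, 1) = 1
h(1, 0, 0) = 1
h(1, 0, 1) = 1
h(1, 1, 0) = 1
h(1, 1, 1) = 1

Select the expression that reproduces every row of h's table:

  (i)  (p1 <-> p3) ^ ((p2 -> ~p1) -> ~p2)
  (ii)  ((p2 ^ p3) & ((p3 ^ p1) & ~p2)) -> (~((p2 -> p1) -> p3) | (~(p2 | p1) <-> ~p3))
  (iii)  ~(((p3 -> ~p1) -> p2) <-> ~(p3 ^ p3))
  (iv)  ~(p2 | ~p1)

ii

(i) fails at (0,0,0): the formula yields 0, h is 1.
(iii) fails at (0,0,1): the formula yields 1, h is 0.
(iv) fails at (0,0,0): the formula yields 0, h is 1.
(ii) is the remaining candidate, and it agrees with h on all 8 inputs.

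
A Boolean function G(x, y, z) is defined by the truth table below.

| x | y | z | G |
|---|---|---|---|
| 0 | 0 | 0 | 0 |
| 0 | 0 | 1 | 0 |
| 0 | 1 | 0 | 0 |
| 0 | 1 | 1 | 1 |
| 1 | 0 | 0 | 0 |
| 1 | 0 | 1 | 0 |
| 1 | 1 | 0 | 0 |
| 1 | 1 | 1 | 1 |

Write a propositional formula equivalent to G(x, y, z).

G(x, y, z) = ((¬x ∧ y) ∧ z) ∨ ((x ∧ y) ∧ z)

The 1-rows are (0,1,1), (1,1,1). Each contributes one minterm — ¬x·y·z; x·y·z — and their disjunction is a sum-of-products form of G.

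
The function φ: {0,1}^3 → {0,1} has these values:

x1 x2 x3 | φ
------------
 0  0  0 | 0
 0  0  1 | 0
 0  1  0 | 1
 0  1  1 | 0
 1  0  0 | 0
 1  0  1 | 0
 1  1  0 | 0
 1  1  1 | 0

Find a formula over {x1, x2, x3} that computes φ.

φ(x1, x2, x3) = (NOT x1 AND x2) AND NOT x3

Only row (0,1,0) gives 1. That row's minterm ¬x1·x2·¬x3 is φ directly.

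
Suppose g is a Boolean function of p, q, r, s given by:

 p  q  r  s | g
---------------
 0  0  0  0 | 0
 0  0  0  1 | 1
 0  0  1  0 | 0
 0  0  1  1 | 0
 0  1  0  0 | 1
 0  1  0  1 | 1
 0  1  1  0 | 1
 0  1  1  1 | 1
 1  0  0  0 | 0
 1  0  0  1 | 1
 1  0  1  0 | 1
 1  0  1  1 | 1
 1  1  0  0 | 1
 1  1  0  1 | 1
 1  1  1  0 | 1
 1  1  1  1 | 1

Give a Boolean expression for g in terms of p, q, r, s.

g(p, q, r, s) = not ((((((not p and not q) and not r) and not s) or (((not p and not q) and r) and not s)) or (((not p and not q) and r) and s)) or (((p and not q) and not r) and not s))

There are just 4 zero rows: (0,0,0,0), (0,0,1,0), (0,0,1,1), (1,0,0,0). Their minterms are ¬p·¬q·¬r·¬s, ¬p·¬q·r·¬s, ¬p·¬q·r·s, p·¬q·¬r·¬s; the OR of those covers precisely the 0-outputs, and negating it yields g.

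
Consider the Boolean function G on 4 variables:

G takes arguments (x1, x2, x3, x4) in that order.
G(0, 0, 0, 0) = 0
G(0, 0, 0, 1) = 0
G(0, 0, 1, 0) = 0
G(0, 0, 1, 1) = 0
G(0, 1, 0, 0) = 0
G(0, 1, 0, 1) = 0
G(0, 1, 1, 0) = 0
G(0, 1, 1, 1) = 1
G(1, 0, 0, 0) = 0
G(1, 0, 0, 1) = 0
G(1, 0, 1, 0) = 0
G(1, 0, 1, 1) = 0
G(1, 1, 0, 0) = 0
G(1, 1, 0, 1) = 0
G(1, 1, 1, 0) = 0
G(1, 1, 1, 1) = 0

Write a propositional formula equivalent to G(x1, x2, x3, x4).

Only row (0,1,1,1) gives 1. That row's minterm ¬x1·x2·x3·x4 is G directly.

G(x1, x2, x3, x4) = ((x1' · x2) · x3) · x4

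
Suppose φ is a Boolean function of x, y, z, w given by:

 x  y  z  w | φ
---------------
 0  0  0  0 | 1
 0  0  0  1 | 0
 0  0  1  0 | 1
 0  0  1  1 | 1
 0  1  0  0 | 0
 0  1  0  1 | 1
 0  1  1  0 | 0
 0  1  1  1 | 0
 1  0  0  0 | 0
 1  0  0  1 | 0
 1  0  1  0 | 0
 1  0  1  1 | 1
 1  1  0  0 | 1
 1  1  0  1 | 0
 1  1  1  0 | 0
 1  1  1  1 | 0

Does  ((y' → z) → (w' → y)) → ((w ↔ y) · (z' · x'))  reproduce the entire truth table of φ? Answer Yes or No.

No

Evaluate ((y' → z) → (w' → y)) → ((w ↔ y) · (z' · x')) on each row and compare to φ:
  x=0, y=0, z=0, w=0: formula gives 1, φ = 1 ✓
  x=0, y=0, z=0, w=1: formula gives 0, φ = 0 ✓
  x=0, y=0, z=1, w=0: formula gives 1, φ = 1 ✓
  x=0, y=0, z=1, w=1: formula gives 0, but φ = 1 ✗
Row (0,0,1,1) is a counterexample, so the formula is not equivalent to φ.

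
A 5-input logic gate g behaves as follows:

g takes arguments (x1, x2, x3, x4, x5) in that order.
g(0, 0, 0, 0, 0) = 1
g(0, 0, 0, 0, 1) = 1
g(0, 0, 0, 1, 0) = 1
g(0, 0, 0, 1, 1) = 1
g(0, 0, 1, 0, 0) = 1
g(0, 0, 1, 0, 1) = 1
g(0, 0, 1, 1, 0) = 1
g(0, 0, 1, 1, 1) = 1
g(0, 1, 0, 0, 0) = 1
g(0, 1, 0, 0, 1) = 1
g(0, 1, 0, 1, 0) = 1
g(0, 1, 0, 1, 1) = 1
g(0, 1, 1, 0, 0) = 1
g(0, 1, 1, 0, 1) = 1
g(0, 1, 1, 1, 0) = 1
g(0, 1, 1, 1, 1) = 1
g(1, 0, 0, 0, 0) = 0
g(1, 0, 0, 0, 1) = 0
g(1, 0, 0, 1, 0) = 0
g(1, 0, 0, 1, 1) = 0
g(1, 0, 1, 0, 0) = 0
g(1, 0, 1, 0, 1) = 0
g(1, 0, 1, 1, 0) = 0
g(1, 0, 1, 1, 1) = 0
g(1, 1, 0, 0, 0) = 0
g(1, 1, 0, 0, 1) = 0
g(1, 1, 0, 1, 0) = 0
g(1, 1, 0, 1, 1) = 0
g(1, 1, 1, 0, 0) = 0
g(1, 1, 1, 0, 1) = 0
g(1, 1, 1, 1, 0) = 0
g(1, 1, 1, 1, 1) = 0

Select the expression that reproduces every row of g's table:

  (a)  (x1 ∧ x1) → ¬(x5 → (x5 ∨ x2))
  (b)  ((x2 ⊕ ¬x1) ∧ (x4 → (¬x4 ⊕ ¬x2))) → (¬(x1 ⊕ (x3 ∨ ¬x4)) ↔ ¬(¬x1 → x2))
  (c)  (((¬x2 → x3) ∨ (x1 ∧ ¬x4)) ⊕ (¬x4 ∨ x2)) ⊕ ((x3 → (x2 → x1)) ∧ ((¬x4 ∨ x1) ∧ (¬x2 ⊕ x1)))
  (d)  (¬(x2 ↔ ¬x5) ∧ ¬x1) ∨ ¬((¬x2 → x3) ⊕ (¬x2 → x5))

a

(b): at (0,0,0,0,0) it gives 0, but g = 1 — eliminated.
(c): at (0,0,0,0,0) it gives 0, but g = 1 — eliminated.
(d): at (0,0,0,0,1) it gives 0, but g = 1 — eliminated.
Only (a) survives; checking it on all 32 rows confirms it matches g.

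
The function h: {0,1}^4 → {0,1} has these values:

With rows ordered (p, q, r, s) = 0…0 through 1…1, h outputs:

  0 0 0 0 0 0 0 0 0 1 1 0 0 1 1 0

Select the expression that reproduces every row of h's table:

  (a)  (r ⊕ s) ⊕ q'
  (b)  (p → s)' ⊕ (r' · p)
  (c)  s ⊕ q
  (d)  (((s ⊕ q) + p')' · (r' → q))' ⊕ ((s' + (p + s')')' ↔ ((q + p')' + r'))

b

(a): at (0,0,0,0) it gives 1, but h = 0 — eliminated.
(c): at (0,0,0,1) it gives 1, but h = 0 — eliminated.
(d): at (0,0,0,0) it gives 1, but h = 0 — eliminated.
(b) is the remaining candidate, and it agrees with h on all 16 inputs.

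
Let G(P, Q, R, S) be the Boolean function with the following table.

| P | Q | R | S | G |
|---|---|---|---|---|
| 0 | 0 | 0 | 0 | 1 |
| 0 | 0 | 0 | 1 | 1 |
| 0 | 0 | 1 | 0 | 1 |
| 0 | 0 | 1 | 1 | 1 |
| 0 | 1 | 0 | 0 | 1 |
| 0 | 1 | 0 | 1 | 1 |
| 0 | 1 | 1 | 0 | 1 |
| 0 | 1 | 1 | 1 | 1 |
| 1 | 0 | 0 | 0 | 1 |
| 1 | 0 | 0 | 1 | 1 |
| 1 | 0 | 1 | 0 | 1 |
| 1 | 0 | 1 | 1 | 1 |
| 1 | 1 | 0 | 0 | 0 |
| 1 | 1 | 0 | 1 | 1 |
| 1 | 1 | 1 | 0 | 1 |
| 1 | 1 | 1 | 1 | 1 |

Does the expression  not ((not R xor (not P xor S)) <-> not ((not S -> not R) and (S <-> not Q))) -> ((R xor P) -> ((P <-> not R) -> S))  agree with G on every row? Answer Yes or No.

Check the formula against G row by row:
  P=0, Q=0, R=0, S=0: formula gives 1, G = 1 ✓
  P=0, Q=0, R=0, S=1: formula gives 1, G = 1 ✓
  P=0, Q=0, R=1, S=0: formula gives 1, G = 1 ✓
  P=0, Q=0, R=1, S=1: formula gives 1, G = 1 ✓
  … (the remaining 12 rows also agree.)
All 16 rows match — the expression computes G exactly.

Yes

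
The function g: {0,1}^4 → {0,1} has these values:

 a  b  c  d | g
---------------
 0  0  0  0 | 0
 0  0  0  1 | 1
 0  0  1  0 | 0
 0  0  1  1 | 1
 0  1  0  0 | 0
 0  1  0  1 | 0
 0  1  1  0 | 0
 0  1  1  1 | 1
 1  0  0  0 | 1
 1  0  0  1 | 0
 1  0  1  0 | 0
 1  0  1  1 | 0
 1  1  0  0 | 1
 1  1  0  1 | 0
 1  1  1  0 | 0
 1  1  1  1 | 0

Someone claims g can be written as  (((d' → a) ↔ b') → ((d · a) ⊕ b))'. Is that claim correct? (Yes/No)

Evaluate (((d' → a) ↔ b') → ((d · a) ⊕ b))' on each row and compare to g:
  a=0, b=0, c=0, d=0: formula gives 0, g = 0 ✓
  a=0, b=0, c=0, d=1: formula gives 1, g = 1 ✓
  a=0, b=0, c=1, d=0: formula gives 0, g = 0 ✓
  a=0, b=0, c=1, d=1: formula gives 1, g = 1 ✓
  …
  a=0, b=1, c=1, d=1: formula gives 0, but g = 1 ✗
Since they disagree at (0,1,1,1), the expression is not a correct formula for g.

No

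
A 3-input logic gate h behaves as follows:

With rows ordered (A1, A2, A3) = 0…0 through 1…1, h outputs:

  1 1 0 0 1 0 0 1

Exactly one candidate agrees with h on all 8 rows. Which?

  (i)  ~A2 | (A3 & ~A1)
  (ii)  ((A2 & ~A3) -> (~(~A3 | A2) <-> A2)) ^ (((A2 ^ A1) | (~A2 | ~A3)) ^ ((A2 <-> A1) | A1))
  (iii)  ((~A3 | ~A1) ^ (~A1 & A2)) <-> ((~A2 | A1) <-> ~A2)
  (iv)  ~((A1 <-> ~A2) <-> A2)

(i) disagrees with h on (0,1,1) (formula → 1, table → 0); rule it out.
(ii) disagrees with h on (0,1,0) (formula → 1, table → 0); rule it out.
(iv) disagrees with h on (0,0,0) (formula → 0, table → 1); rule it out.
Only (iii) survives; checking it on all 8 rows confirms it matches h.

iii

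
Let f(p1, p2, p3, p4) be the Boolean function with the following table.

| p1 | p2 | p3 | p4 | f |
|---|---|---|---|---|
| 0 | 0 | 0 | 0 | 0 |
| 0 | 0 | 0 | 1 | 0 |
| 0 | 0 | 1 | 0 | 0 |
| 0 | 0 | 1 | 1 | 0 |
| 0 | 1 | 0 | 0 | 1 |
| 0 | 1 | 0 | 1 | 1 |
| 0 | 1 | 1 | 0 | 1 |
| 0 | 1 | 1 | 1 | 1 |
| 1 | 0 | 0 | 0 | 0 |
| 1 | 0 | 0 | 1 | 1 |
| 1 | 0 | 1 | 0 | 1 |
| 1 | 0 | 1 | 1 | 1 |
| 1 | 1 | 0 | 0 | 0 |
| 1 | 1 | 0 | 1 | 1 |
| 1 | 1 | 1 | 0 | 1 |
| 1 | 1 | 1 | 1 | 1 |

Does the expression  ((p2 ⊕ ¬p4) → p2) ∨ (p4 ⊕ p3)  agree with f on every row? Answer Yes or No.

Evaluate ((p2 ⊕ ¬p4) → p2) ∨ (p4 ⊕ p3) on each row and compare to f:
  p1=0, p2=0, p3=0, p4=0: formula gives 0, f = 0 ✓
  p1=0, p2=0, p3=0, p4=1: formula gives 1, but f = 0 ✗
A single disagreement suffices: at (0,0,0,1) they differ, so the formula does not compute f.

No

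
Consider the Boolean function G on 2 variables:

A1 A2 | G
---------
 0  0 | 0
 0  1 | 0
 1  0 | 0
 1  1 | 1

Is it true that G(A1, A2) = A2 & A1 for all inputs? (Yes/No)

Test each input against both G and the formula:
  A1=0, A2=0: formula gives 0, G = 0 ✓
  A1=0, A2=1: formula gives 0, G = 0 ✓
  A1=1, A2=0: formula gives 0, G = 0 ✓
  A1=1, A2=1: formula gives 1, G = 1 ✓
No disagreement on any input; they are logically equivalent.

Yes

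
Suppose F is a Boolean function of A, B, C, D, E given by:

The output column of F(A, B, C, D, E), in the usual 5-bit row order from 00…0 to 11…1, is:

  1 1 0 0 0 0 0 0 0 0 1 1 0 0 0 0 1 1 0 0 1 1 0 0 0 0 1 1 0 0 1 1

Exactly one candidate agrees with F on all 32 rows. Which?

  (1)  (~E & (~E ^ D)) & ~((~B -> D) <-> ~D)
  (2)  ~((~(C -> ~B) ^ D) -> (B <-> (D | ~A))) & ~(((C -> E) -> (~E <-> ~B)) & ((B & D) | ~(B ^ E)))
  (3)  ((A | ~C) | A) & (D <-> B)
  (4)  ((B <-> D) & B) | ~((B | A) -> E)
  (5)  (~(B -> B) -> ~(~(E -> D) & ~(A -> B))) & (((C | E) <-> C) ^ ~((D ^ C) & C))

3

(1) fails at (0,0,0,0,1): the formula yields 0, F is 1.
(2) fails at (0,0,0,0,0): the formula yields 0, F is 1.
(4) fails at (0,0,0,0,0): the formula yields 0, F is 1.
(5) fails at (0,0,0,0,0): the formula yields 0, F is 1.
(3) is the remaining candidate, and it agrees with F on all 32 inputs.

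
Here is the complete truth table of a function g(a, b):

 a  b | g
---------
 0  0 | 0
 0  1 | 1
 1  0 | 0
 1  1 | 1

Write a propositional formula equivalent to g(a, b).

The output simply equals b.

g(a, b) = b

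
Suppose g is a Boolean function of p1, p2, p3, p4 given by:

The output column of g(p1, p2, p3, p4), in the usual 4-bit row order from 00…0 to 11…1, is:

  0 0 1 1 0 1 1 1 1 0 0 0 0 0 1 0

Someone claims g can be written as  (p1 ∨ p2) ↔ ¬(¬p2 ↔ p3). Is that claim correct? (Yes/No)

No

Check the formula against g row by row:
  p1=0, p2=0, p3=0, p4=0: formula gives 0, g = 0 ✓
  p1=0, p2=0, p3=0, p4=1: formula gives 0, g = 0 ✓
  p1=0, p2=0, p3=1, p4=0: formula gives 1, g = 1 ✓
  p1=0, p2=0, p3=1, p4=1: formula gives 1, g = 1 ✓
  …
  p1=0, p2=1, p3=0, p4=1: formula gives 0, but g = 1 ✗
Since they disagree at (0,1,0,1), the expression is not a correct formula for g.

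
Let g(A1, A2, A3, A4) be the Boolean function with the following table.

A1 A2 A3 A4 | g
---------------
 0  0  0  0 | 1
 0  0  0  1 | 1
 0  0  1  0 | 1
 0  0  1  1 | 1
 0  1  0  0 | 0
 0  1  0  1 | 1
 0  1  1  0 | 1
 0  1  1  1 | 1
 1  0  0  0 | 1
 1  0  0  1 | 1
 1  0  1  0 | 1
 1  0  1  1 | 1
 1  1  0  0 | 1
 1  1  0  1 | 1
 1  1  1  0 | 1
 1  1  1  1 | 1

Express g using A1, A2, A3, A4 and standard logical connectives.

Only row (0,1,0,0) gives 0. So g is 1 everywhere except there — the complement of the minterm ¬A1·A2·¬A3·¬A4.

g(A1, A2, A3, A4) = NOT (((NOT A1 AND A2) AND NOT A3) AND NOT A4)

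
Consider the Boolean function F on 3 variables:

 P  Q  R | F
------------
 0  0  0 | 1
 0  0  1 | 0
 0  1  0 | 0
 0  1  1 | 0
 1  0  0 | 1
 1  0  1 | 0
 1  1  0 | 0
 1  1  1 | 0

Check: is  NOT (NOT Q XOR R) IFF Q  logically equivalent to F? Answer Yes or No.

No

Test each input against both F and the formula:
  P=0, Q=0, R=0: formula gives 1, F = 1 ✓
  P=0, Q=0, R=1: formula gives 0, F = 0 ✓
  P=0, Q=1, R=0: formula gives 1, but F = 0 ✗
Since they disagree at (0,1,0), the expression is not a correct formula for F.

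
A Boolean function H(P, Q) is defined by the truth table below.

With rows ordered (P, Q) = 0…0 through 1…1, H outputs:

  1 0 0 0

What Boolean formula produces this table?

The output is 1 only when every input is 0 — NOR of all inputs.

H(P, Q) = ~(P | Q)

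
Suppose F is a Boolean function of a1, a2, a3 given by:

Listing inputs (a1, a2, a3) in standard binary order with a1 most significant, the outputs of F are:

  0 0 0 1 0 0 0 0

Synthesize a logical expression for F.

Only row (0,1,1) gives 1. That row's minterm ¬a1·a2·a3 is F directly.

F(a1, a2, a3) = (NOT a1 AND a2) AND a3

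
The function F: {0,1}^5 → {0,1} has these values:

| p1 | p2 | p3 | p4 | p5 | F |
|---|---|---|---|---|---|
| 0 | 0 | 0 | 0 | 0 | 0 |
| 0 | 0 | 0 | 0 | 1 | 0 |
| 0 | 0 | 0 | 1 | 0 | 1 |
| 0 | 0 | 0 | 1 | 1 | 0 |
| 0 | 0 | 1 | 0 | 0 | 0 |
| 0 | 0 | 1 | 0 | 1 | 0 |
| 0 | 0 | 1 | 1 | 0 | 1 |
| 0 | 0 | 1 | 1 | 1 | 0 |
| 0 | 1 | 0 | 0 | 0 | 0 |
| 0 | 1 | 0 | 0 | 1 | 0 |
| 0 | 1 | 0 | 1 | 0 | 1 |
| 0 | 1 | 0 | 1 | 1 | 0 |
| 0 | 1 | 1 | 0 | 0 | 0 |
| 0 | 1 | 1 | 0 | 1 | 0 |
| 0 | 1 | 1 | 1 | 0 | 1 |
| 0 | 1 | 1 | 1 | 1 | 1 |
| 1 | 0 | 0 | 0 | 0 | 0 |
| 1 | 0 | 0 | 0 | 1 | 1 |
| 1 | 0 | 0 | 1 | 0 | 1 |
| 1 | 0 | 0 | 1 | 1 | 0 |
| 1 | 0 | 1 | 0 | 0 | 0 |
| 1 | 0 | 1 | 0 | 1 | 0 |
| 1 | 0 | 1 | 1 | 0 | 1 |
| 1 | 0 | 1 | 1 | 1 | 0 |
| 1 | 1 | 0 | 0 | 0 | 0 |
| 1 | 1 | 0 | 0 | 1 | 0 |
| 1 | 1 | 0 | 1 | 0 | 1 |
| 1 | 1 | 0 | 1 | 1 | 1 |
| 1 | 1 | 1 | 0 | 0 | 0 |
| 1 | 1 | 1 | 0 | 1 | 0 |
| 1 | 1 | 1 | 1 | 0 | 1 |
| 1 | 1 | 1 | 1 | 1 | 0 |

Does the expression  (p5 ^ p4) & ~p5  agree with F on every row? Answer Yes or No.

No

Evaluate (p5 ^ p4) & ~p5 on each row and compare to F:
  p1=0, p2=0, p3=0, p4=0, p5=0: formula gives 0, F = 0 ✓
  p1=0, p2=0, p3=0, p4=0, p5=1: formula gives 0, F = 0 ✓
  p1=0, p2=0, p3=0, p4=1, p5=0: formula gives 1, F = 1 ✓
  p1=0, p2=0, p3=0, p4=1, p5=1: formula gives 0, F = 0 ✓
  …
  p1=0, p2=1, p3=1, p4=1, p5=1: formula gives 0, but F = 1 ✗
Row (0,1,1,1,1) is a counterexample, so the formula is not equivalent to F.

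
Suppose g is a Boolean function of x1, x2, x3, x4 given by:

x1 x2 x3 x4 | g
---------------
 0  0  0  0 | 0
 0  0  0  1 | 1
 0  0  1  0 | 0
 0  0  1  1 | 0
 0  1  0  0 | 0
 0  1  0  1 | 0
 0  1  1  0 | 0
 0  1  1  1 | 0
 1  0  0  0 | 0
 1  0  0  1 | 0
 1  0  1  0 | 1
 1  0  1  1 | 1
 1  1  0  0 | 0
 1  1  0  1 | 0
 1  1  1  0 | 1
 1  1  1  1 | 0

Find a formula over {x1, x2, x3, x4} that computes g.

g(x1, x2, x3, x4) = (((((not x1 and not x2) and not x3) and x4) or (((x1 and not x2) and x3) and not x4)) or (((x1 and not x2) and x3) and x4)) or (((x1 and x2) and x3) and not x4)

The 1-rows are (0,0,0,1), (1,0,1,0), (1,0,1,1), (1,1,1,0). Each contributes one minterm — ¬x1·¬x2·¬x3·x4; x1·¬x2·x3·¬x4; x1·¬x2·x3·x4; x1·x2·x3·¬x4 — and their disjunction is a sum-of-products form of g.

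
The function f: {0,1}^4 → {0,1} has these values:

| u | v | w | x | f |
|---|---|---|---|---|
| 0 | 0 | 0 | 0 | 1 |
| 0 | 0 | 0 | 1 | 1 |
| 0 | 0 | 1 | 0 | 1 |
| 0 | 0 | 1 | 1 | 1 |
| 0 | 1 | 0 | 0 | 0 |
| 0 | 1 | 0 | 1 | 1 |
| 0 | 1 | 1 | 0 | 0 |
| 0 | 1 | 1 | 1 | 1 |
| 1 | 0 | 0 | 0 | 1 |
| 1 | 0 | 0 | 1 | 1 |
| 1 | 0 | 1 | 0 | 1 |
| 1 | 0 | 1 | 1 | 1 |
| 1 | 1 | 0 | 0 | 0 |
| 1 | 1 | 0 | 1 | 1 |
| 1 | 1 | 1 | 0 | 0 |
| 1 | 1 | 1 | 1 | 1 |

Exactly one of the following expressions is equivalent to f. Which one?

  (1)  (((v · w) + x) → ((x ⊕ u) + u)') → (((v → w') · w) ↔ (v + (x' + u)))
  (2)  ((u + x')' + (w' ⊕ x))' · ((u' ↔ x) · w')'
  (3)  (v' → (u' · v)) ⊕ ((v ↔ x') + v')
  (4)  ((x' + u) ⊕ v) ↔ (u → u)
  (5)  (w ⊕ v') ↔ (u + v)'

3

(1) fails at (0,0,0,0): the formula yields 0, f is 1.
(2) fails at (0,0,0,0): the formula yields 0, f is 1.
(4) fails at (0,0,0,1): the formula yields 0, f is 1.
(5) fails at (0,0,1,0): the formula yields 0, f is 1.
(3) is the remaining candidate, and it agrees with f on all 16 inputs.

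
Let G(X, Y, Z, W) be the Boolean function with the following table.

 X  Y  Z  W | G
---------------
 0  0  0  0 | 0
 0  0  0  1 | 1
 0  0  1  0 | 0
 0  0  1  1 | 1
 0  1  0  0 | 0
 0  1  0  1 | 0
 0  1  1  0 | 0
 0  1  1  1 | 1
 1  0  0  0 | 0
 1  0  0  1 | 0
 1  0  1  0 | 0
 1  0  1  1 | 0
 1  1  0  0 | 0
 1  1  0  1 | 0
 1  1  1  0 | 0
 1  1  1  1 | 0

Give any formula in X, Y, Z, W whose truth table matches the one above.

G(X, Y, Z, W) = ((((X' · Y') · Z') · W) + (((X' · Y') · Z) · W)) + (((X' · Y) · Z) · W)

Collect the rows where G=1 — (0,0,0,1), (0,0,1,1), (0,1,1,1) — and write one minterm per row: ¬X·¬Y·¬Z·W, ¬X·¬Y·Z·W, ¬X·Y·Z·W. Their union (logical OR) reproduces the table exactly.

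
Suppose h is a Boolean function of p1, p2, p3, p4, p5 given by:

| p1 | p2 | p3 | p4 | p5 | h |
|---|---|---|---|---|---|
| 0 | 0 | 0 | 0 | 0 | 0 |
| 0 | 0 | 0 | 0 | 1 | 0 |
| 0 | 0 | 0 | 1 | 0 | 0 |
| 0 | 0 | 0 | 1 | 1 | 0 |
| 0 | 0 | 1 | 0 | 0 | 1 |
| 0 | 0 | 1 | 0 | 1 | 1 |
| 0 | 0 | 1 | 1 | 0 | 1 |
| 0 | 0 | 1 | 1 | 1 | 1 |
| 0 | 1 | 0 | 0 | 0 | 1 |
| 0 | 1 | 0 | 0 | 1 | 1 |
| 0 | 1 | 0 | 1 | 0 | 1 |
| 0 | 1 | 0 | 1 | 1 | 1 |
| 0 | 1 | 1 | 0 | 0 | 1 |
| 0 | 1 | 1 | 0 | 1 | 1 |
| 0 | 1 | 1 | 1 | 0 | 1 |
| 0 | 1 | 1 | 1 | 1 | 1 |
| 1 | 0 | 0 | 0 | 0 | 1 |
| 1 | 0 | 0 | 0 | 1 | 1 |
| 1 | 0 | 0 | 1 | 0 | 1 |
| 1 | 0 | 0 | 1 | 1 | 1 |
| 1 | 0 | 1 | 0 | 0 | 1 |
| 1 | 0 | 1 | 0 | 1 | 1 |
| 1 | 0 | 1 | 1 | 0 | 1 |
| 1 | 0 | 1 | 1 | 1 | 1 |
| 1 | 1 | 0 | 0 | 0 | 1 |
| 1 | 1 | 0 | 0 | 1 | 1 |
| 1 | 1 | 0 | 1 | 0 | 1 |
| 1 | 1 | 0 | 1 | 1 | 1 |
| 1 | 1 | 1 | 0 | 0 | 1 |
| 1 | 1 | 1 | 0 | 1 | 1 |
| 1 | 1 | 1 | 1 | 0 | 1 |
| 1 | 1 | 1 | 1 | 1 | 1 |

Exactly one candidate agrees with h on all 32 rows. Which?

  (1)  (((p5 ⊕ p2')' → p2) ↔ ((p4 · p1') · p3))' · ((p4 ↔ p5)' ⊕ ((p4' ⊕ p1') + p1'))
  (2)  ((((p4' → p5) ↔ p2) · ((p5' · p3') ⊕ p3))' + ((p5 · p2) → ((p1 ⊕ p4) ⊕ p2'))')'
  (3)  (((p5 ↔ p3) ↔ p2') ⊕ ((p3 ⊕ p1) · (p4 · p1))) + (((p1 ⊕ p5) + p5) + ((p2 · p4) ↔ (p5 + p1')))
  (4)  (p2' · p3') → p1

4

(1) disagrees with h on (0,0,0,0,0) (formula → 1, table → 0); rule it out.
(2) disagrees with h on (0,0,0,0,0) (formula → 1, table → 0); rule it out.
(3) disagrees with h on (0,0,0,0,0) (formula → 1, table → 0); rule it out.
(4) is the remaining candidate, and it agrees with h on all 32 inputs.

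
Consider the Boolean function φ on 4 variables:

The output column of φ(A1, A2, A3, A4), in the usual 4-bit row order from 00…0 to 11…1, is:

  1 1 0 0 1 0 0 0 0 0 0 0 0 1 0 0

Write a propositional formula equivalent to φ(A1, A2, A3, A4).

Collect the rows where φ=1 — (0,0,0,0), (0,0,0,1), (0,1,0,0), (1,1,0,1) — and write one minterm per row: ¬A1·¬A2·¬A3·¬A4, ¬A1·¬A2·¬A3·A4, ¬A1·A2·¬A3·¬A4, A1·A2·¬A3·A4. Their union (logical OR) reproduces the table exactly.

φ(A1, A2, A3, A4) = (((((NOT A1 AND NOT A2) AND NOT A3) AND NOT A4) OR (((NOT A1 AND NOT A2) AND NOT A3) AND A4)) OR (((NOT A1 AND A2) AND NOT A3) AND NOT A4)) OR (((A1 AND A2) AND NOT A3) AND A4)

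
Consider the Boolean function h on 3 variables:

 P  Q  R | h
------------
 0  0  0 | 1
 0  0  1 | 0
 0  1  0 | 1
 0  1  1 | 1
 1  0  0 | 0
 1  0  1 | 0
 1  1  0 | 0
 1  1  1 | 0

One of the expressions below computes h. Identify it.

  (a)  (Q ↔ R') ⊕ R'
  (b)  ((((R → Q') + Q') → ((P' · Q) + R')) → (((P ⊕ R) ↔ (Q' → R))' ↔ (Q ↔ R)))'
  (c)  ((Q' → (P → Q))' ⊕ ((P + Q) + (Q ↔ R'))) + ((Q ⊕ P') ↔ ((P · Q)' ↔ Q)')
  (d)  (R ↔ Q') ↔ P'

b

(a): at (0,0,1) it gives 1, but h = 0 — eliminated.
(c): at (0,0,1) it gives 1, but h = 0 — eliminated.
(d): at (0,0,0) it gives 0, but h = 1 — eliminated.
(b) is the remaining candidate, and it agrees with h on all 8 inputs.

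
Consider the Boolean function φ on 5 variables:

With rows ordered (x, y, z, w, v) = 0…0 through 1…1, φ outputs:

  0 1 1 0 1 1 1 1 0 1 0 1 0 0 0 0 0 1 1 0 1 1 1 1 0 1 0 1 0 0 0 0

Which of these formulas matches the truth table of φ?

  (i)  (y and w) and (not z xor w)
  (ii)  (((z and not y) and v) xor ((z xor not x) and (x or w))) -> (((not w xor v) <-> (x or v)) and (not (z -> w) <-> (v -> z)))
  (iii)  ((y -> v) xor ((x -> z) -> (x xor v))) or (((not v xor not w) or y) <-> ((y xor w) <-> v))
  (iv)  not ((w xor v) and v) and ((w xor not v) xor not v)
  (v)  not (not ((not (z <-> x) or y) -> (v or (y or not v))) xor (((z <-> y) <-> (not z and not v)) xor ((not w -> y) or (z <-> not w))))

(i) fails at (0,0,0,0,1): the formula yields 0, φ is 1.
(ii) fails at (0,0,0,0,0): the formula yields 1, φ is 0.
(iii) fails at (0,0,0,0,0): the formula yields 1, φ is 0.
(iv) fails at (0,0,0,0,1): the formula yields 0, φ is 1.
That leaves (v). Evaluating it on every row reproduces the table of φ exactly.

v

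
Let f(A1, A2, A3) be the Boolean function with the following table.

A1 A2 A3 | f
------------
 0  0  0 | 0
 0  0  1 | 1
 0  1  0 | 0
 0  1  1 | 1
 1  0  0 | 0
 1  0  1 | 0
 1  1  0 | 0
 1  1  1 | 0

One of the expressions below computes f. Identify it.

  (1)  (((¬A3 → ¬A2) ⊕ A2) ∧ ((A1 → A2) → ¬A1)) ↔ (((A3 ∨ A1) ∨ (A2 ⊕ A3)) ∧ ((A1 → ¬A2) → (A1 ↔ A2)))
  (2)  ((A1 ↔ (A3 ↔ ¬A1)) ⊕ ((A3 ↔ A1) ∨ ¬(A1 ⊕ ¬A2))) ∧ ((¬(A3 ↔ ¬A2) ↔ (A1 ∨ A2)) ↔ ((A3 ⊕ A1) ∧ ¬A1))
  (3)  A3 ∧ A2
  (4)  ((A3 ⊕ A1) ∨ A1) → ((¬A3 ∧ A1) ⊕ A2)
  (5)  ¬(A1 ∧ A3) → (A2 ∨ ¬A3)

(2): at (0,0,1) it gives 0, but f = 1 — eliminated.
(3): at (0,0,1) it gives 0, but f = 1 — eliminated.
(4): at (0,0,0) it gives 1, but f = 0 — eliminated.
(5): at (0,0,0) it gives 1, but f = 0 — eliminated.
Only (1) survives; checking it on all 8 rows confirms it matches f.

1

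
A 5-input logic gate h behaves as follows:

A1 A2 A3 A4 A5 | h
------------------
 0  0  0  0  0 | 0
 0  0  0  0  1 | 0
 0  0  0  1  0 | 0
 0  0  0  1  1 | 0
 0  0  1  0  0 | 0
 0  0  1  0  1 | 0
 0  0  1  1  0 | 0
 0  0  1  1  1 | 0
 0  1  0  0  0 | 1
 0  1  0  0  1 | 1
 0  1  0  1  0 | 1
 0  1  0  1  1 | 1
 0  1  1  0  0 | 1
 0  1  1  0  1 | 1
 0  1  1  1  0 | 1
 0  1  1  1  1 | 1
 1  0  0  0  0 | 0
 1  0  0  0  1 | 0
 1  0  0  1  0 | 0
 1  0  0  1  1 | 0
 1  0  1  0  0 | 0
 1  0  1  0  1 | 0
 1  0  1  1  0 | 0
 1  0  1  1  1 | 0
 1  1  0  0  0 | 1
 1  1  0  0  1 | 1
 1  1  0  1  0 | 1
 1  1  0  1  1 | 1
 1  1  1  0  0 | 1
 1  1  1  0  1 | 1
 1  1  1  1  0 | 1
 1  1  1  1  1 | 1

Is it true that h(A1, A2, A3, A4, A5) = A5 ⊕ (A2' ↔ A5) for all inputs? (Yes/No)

Check the formula against h row by row:
  A1=0, A2=0, A3=0, A4=0, A5=0: formula gives 0, h = 0 ✓
  A1=0, A2=0, A3=0, A4=0, A5=1: formula gives 0, h = 0 ✓
  A1=0, A2=0, A3=0, A4=1, A5=0: formula gives 0, h = 0 ✓
  A1=0, A2=0, A3=0, A4=1, A5=1: formula gives 0, h = 0 ✓
  … (the remaining 28 rows also agree.)
Every row agrees, so the formula is equivalent.

Yes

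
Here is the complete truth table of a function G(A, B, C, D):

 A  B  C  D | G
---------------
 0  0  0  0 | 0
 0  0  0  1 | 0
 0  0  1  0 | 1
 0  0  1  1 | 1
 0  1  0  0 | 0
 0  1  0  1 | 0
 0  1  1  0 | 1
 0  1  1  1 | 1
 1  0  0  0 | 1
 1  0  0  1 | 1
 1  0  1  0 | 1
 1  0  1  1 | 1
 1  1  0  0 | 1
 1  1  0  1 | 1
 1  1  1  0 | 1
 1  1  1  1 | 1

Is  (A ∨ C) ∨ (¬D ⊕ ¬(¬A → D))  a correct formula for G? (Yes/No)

Evaluate (A ∨ C) ∨ (¬D ⊕ ¬(¬A → D)) on each row and compare to G:
  A=0, B=0, C=0, D=0: formula gives 0, G = 0 ✓
  A=0, B=0, C=0, D=1: formula gives 0, G = 0 ✓
  A=0, B=0, C=1, D=0: formula gives 1, G = 1 ✓
  A=0, B=0, C=1, D=1: formula gives 1, G = 1 ✓
  …and likewise for the remaining 12 rows.
Every row agrees, so the formula is equivalent.

Yes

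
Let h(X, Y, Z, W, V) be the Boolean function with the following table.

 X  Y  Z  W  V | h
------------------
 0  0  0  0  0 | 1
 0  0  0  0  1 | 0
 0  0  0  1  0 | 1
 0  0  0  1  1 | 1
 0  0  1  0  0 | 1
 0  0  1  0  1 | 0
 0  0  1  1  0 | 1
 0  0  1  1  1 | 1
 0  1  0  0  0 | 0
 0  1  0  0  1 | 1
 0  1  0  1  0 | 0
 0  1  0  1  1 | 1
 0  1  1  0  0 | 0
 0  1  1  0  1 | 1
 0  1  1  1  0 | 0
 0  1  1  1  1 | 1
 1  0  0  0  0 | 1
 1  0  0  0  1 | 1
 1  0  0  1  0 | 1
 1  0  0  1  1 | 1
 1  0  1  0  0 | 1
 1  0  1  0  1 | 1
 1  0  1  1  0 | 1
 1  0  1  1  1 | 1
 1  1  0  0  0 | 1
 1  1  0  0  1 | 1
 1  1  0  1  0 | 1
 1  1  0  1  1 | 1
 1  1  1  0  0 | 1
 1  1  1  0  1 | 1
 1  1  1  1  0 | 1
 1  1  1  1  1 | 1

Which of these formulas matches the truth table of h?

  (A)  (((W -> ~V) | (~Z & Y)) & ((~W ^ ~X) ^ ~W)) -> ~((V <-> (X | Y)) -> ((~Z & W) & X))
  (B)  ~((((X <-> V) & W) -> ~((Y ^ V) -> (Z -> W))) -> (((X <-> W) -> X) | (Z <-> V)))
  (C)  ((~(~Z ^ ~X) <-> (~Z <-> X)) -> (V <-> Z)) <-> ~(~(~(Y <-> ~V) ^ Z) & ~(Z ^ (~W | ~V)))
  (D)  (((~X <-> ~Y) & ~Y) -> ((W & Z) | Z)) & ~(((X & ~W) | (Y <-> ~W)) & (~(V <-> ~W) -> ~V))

(B) fails at (0,0,0,0,0): the formula yields 0, h is 1.
(C) fails at (0,0,0,0,1): the formula yields 1, h is 0.
(D) fails at (0,0,0,0,0): the formula yields 0, h is 1.
(A) is the remaining candidate, and it agrees with h on all 32 inputs.

A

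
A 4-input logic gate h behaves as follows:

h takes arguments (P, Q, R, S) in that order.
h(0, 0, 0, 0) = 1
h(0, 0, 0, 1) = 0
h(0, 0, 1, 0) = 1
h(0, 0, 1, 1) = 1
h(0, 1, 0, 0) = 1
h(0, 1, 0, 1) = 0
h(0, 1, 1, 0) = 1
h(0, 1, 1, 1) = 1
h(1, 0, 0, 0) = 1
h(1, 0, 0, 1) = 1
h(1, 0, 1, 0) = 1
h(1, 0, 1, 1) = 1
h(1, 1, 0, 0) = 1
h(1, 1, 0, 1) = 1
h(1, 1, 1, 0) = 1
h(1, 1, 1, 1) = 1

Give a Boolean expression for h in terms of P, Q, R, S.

h(P, Q, R, S) = not ((((not P and not Q) and not R) and S) or (((not P and Q) and not R) and S))

There are just 2 zero rows: (0,0,0,1), (0,1,0,1). Their minterms are ¬P·¬Q·¬R·S, ¬P·Q·¬R·S; the OR of those covers precisely the 0-outputs, and negating it yields h.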